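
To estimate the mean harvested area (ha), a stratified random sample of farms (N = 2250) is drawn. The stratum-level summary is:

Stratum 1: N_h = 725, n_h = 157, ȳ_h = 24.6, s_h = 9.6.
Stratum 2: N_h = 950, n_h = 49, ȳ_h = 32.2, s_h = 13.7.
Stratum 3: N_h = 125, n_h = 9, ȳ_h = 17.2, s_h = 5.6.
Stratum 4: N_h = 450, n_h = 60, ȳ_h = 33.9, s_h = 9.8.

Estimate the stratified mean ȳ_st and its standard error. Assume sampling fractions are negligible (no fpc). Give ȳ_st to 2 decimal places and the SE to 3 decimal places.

ȳ_st = Σ W_h ȳ_h = (725·24.6 + 950·32.2 + 125·17.2 + 450·33.9)/2250 = 29.25778
V̂(ȳ_st) = Σ W_h² s_h²/n_h, with W_h = N_h/N and N = 2250:
  stratum 1: (725/2250)²·9.6²/157 = 0.0609472
  stratum 2: (950/2250)²·13.7²/49 = 0.682853
  stratum 3: (125/2250)²·5.6²/9 = 0.0107545
  stratum 4: (450/2250)²·9.8²/60 = 0.0640267
V̂(ȳ_st) = 0.818581
SE(ȳ_st) = √0.818581 = 0.904755

ȳ_st ≈ 29.26, SE ≈ 0.905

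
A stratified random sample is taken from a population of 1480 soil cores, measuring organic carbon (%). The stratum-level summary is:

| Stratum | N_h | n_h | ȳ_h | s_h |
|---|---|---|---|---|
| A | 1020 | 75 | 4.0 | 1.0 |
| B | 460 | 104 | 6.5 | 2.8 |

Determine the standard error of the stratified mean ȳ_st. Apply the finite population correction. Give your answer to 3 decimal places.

SE(ȳ_st) ≈ 0.107

V̂(ȳ_st) = Σ W_h² (1 − n_h/N_h) s_h²/n_h, with W_h = N_h/N and N = 1480:
  stratum A: (1020/1480)²·(1 − 75/1020)·1.0²/75 = 0.00586742
  stratum B: (460/1480)²·(1 − 104/460)·2.8²/104 = 0.00563595
V̂(ȳ_st) = 0.0115034
SE(ȳ_st) = √0.0115034 = 0.107254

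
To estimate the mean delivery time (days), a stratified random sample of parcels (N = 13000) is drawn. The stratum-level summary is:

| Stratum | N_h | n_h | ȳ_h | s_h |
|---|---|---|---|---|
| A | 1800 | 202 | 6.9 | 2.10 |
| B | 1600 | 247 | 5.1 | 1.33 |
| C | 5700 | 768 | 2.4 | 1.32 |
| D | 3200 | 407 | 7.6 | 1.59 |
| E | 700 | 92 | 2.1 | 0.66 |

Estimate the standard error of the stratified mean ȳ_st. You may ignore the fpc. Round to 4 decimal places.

SE(ȳ_st) ≈ 0.0368

V̂(ȳ_st) = Σ W_h² s_h²/n_h, with W_h = N_h/N and N = 13000:
  stratum A: (1800/13000)²·2.10²/202 = 0.000418548
  stratum B: (1600/13000)²·1.33²/247 = 0.000108482
  stratum C: (5700/13000)²·1.32²/768 = 0.000436164
  stratum D: (3200/13000)²·1.59²/407 = 0.000376368
  stratum E: (700/13000)²·0.66²/92 = 1.37281e-05
V̂(ȳ_st) = 0.00135329
SE(ȳ_st) = √0.00135329 = 0.0367871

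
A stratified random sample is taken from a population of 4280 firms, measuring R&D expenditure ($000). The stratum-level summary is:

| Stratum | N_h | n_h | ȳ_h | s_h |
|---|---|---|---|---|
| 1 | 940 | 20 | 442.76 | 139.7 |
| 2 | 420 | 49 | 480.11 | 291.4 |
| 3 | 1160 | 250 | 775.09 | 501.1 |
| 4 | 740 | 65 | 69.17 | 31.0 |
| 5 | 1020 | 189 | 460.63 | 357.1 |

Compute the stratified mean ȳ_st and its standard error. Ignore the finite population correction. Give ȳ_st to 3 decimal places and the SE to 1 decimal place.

ȳ_st ≈ 476.162, SE ≈ 13.3

ȳ_st = Σ W_h ȳ_h = (940·442.76 + 420·480.11 + 1160·775.09 + 740·69.17 + 1020·460.63)/4280 = 476.16201
V̂(ȳ_st) = Σ W_h² s_h²/n_h, with W_h = N_h/N and N = 4280:
  stratum 1: (940/4280)²·139.7²/20 = 47.0686
  stratum 2: (420/4280)²·291.4²/49 = 16.6876
  stratum 3: (1160/4280)²·501.1²/250 = 73.7798
  stratum 4: (740/4280)²·31.0²/65 = 0.441963
  stratum 5: (1020/4280)²·357.1²/189 = 38.3205
V̂(ȳ_st) = 176.298
SE(ȳ_st) = √176.298 = 13.2777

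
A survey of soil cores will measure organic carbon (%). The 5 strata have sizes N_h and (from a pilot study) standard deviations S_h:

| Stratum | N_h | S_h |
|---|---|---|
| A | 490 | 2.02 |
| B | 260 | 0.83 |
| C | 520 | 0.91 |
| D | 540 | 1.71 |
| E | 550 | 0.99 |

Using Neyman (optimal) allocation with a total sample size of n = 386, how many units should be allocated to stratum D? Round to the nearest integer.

113

Neyman allocation: n_h = n · N_h S_h / Σ N_i S_i, with n = 386.
  stratum A: N_h·S_h = 490·2.02 = 989.80
  stratum B: N_h·S_h = 260·0.83 = 215.80
  stratum C: N_h·S_h = 520·0.91 = 473.20
  stratum D: N_h·S_h = 540·1.71 = 923.40
  stratum E: N_h·S_h = 550·0.99 = 544.50
Σ N_h S_h = 3146.70
n for stratum D = 386·923.40/3146.70 = 113.272 → 113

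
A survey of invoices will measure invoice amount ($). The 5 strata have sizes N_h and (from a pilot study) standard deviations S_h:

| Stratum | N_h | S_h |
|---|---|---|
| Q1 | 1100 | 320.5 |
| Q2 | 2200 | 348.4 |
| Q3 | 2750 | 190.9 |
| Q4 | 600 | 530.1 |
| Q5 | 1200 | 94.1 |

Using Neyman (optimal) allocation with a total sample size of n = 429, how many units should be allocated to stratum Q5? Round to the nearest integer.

Neyman allocation: n_h = n · N_h S_h / Σ N_i S_i, with n = 429.
  stratum Q1: N_h·S_h = 1100·320.5 = 352550.00
  stratum Q2: N_h·S_h = 2200·348.4 = 766480.00
  stratum Q3: N_h·S_h = 2750·190.9 = 524975.00
  stratum Q4: N_h·S_h = 600·530.1 = 318060.00
  stratum Q5: N_h·S_h = 1200·94.1 = 112920.00
Σ N_h S_h = 2074985.00
n for stratum Q5 = 429·112920.00/2074985.00 = 23.346 → 23

23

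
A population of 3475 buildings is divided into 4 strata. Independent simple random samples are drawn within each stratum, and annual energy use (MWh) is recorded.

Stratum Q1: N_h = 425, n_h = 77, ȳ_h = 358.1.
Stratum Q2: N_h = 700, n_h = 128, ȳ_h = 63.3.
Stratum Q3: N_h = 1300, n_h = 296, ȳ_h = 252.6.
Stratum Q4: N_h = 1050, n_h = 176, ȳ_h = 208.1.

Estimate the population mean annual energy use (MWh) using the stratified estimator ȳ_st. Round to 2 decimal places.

N = Σ N_h = 3475. Stratum weights W_h = N_h/N.
ȳ_st = (425·358.1 + 700·63.3 + 1300·252.6 + 1050·208.1) / 3475 = 213.9245

ȳ_st ≈ 213.92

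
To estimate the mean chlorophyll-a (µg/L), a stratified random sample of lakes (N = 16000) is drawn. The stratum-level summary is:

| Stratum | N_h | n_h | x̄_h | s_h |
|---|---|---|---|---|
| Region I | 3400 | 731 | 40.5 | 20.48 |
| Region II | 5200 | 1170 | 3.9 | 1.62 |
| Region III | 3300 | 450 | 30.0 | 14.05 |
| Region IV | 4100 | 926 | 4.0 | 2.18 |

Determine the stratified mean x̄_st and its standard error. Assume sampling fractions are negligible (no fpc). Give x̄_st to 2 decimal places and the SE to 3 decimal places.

x̄_st ≈ 17.09, SE ≈ 0.212

x̄_st = Σ W_h x̄_h = (3400·40.5 + 5200·3.9 + 3300·30.0 + 4100·4.0)/16000 = 17.08625
V̂(x̄_st) = Σ W_h² s_h²/n_h, with W_h = N_h/N and N = 16000:
  stratum Region I: (3400/16000)²·20.48²/731 = 0.0259096
  stratum Region II: (5200/16000)²·1.62²/1170 = 0.000236925
  stratum Region III: (3300/16000)²·14.05²/450 = 0.0186607
  stratum Region IV: (4100/16000)²·2.18²/926 = 0.000337
V̂(x̄_st) = 0.0451442
SE(x̄_st) = √0.0451442 = 0.212472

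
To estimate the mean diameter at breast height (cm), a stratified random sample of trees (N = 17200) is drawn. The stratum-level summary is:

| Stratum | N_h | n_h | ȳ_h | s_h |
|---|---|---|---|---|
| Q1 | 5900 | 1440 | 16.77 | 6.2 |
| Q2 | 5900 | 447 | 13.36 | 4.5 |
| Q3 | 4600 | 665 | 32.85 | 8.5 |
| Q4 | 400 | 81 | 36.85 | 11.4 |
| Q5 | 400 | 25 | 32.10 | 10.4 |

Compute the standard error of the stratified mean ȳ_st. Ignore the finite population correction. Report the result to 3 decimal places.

SE(ȳ_st) ≈ 0.139

V̂(ȳ_st) = Σ W_h² s_h²/n_h, with W_h = N_h/N and N = 17200:
  stratum Q1: (5900/17200)²·6.2²/1440 = 0.003141
  stratum Q2: (5900/17200)²·4.5²/447 = 0.00533046
  stratum Q3: (4600/17200)²·8.5²/665 = 0.00777097
  stratum Q4: (400/17200)²·11.4²/81 = 0.000867736
  stratum Q5: (400/17200)²·10.4²/25 = 0.00233986
V̂(ȳ_st) = 0.01945
SE(ȳ_st) = √0.01945 = 0.139463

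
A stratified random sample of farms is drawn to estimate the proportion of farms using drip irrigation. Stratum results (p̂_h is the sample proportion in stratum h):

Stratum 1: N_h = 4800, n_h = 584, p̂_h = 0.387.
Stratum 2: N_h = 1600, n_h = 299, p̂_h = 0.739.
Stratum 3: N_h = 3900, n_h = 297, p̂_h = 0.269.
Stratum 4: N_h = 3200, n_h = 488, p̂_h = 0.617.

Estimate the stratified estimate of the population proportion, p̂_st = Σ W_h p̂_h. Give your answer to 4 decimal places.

p̂_st ≈ 0.4491

N = 13500; stratum weights W_h = N_h/N.
p̂_st = Σ W_h p̂_h = (4800·0.387 + 1600·0.739 + 3900·0.269 + 3200·0.617)/13500 = 0.44915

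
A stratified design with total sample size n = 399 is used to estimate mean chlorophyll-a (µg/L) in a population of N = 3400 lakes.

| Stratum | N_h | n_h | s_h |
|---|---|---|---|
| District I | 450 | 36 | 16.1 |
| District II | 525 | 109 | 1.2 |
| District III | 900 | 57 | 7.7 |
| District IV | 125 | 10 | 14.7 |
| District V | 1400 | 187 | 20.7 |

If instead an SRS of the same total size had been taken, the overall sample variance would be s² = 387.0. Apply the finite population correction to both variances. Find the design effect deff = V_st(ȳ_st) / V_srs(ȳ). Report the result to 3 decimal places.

deff ≈ 0.640

V̂(ȳ_st) = Σ W_h² (1 − n_h/N_h) s_h²/n_h, with W_h = N_h/N and N = 3400:
  stratum District I: (450/3400)²·(1 − 36/450)·16.1²/36 = 0.116039
  stratum District II: (525/3400)²·(1 − 109/525)·1.2²/109 = 0.000249592
  stratum District III: (900/3400)²·(1 − 57/900)·7.7²/57 = 0.0682683
  stratum District IV: (125/3400)²·(1 − 10/125)·14.7²/10 = 0.0268711
  stratum District V: (1400/3400)²·(1 − 187/1400)·20.7²/187 = 0.336612
V_st = 0.54804
V_srs = (1 − 399/3400)·387.0/399 = 0.856101
deff = V_st / V_srs = 0.54804/0.856101 = 0.6402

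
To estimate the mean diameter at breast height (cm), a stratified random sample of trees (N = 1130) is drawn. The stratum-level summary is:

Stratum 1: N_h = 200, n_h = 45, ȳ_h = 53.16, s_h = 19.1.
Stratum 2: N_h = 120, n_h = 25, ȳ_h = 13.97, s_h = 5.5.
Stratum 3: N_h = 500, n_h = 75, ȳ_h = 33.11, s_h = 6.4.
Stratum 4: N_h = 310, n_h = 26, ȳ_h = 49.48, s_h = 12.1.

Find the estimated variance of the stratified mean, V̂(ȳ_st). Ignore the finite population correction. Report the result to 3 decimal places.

V̂(ȳ_st) ≈ 0.798

V̂(ȳ_st) = Σ W_h² s_h²/n_h, with W_h = N_h/N and N = 1130:
  stratum 1: (200/1130)²·19.1²/45 = 0.253955
  stratum 2: (120/1130)²·5.5²/25 = 0.0136455
  stratum 3: (500/1130)²·6.4²/75 = 0.106926
  stratum 4: (310/1130)²·12.1²/26 = 0.423803
V̂(ȳ_st) = 0.798329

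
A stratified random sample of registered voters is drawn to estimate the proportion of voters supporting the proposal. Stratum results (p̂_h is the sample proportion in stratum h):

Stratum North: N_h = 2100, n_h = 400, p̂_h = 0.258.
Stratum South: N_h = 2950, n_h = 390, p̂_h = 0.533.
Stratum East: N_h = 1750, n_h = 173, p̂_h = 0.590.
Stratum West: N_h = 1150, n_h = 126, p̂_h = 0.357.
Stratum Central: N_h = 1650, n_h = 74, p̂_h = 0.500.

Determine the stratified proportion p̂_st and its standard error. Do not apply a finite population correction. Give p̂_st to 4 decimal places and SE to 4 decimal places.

N = 9600; stratum weights W_h = N_h/N.
p̂_st = Σ W_h p̂_h = (2100·0.258 + 2950·0.533 + 1750·0.590 + 1150·0.357 + 1650·0.500)/9600 = 0.45648
V̂(p̂_st) = Σ W_h² p̂_h(1−p̂_h)/(n_h−1):
  stratum North: (2100/9600)²·0.258·0.742/399 = 2.29587e-05
  stratum South: (2950/9600)²·0.533·0.467/389 = 6.04221e-05
  stratum East: (1750/9600)²·0.590·0.410/172 = 4.67349e-05
  stratum West: (1150/9600)²·0.357·0.643/125 = 2.63525e-05
  stratum Central: (1650/9600)²·0.500·0.500/73 = 0.000101168
V̂(p̂_st) = 0.000257636; SE = √V̂ = 0.016051

p̂_st ≈ 0.4565, SE ≈ 0.0161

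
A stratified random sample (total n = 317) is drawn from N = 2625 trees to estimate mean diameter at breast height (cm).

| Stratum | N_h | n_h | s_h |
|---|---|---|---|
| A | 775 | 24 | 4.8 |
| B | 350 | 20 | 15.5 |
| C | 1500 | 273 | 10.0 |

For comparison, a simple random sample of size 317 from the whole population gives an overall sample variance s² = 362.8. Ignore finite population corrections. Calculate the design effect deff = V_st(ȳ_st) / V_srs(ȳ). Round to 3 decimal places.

deff ≈ 0.364

V̂(ȳ_st) = Σ W_h² s_h²/n_h, with W_h = N_h/N and N = 2625:
  stratum A: (775/2625)²·4.8²/24 = 0.0836789
  stratum B: (350/2625)²·15.5²/20 = 0.213556
  stratum C: (1500/2625)²·10.0²/273 = 0.119608
V_st = 0.416843
V_srs = s²/n = 362.8/317 = 1.14448
deff = V_st / V_srs = 0.416843/1.14448 = 0.3642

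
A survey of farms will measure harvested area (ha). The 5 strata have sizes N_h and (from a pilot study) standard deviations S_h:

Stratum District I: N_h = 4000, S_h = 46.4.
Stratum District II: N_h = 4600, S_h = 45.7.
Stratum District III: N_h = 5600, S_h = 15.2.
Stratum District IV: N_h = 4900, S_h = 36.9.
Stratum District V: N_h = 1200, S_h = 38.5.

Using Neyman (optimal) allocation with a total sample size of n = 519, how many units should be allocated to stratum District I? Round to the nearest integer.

Neyman allocation: n_h = n · N_h S_h / Σ N_i S_i, with n = 519.
  stratum District I: N_h·S_h = 4000·46.4 = 185600.00
  stratum District II: N_h·S_h = 4600·45.7 = 210220.00
  stratum District III: N_h·S_h = 5600·15.2 = 85120.00
  stratum District IV: N_h·S_h = 4900·36.9 = 180810.00
  stratum District V: N_h·S_h = 1200·38.5 = 46200.00
Σ N_h S_h = 707950.00
n for stratum District I = 519·185600.00/707950.00 = 136.064 → 136

136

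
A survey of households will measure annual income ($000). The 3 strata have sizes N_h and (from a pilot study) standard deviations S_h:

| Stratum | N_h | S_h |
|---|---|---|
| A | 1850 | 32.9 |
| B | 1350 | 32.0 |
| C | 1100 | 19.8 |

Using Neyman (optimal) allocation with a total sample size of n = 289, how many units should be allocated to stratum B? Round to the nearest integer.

Neyman allocation: n_h = n · N_h S_h / Σ N_i S_i, with n = 289.
  stratum A: N_h·S_h = 1850·32.9 = 60865.00
  stratum B: N_h·S_h = 1350·32.0 = 43200.00
  stratum C: N_h·S_h = 1100·19.8 = 21780.00
Σ N_h S_h = 125845.00
n for stratum B = 289·43200.00/125845.00 = 99.208 → 99

99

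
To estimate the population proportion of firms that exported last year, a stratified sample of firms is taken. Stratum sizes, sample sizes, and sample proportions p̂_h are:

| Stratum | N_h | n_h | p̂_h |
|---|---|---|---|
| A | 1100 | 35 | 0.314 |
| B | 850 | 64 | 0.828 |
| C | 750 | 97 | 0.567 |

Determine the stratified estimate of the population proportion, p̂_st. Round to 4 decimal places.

N = 2700; stratum weights W_h = N_h/N.
p̂_st = Σ W_h p̂_h = (1100·0.314 + 850·0.828 + 750·0.567)/2700 = 0.54609

p̂_st ≈ 0.5461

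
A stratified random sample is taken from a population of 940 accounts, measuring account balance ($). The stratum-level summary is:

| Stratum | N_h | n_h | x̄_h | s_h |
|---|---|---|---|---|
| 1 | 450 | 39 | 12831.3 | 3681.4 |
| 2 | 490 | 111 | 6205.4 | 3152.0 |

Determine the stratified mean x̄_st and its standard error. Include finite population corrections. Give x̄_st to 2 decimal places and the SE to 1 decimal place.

x̄_st ≈ 9377.37, SE ≈ 302.6

x̄_st = Σ W_h x̄_h = (450·12831.3 + 490·6205.4)/940 = 9377.37340
V̂(x̄_st) = Σ W_h² (1 − n_h/N_h) s_h²/n_h, with W_h = N_h/N and N = 940:
  stratum 1: (450/940)²·(1 − 39/450)·3681.4²/39 = 72737.8
  stratum 2: (490/940)²·(1 − 111/490)·3152.0²/111 = 18811.7
V̂(x̄_st) = 91549.5
SE(x̄_st) = √91549.5 = 302.572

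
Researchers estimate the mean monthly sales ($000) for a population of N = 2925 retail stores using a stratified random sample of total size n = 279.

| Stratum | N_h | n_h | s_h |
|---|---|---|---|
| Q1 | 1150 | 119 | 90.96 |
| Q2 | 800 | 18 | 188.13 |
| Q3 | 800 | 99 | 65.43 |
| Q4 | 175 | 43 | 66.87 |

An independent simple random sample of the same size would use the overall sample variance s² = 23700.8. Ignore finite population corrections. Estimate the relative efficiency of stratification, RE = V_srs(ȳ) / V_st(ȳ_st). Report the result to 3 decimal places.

V̂(ȳ_st) = Σ W_h² s_h²/n_h, with W_h = N_h/N and N = 2925:
  stratum Q1: (1150/2925)²·90.96²/119 = 10.7473
  stratum Q2: (800/2925)²·188.13²/18 = 147.086
  stratum Q3: (800/2925)²·65.43²/99 = 3.2348
  stratum Q4: (175/2925)²·66.87²/43 = 0.372236
V_st = 161.44
V_srs = s²/n = 23700.8/279 = 84.9491
Relative efficiency = V_srs / V_st = 84.9491/161.44 = 0.5262

RE ≈ 0.526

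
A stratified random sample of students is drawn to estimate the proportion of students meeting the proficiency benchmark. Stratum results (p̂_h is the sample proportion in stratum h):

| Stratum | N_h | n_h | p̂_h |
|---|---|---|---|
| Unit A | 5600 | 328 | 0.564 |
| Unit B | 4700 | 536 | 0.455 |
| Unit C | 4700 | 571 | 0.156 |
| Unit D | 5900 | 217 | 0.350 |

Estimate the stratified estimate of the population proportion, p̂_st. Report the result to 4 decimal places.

p̂_st ≈ 0.3873

N = 20900; stratum weights W_h = N_h/N.
p̂_st = Σ W_h p̂_h = (5600·0.564 + 4700·0.455 + 4700·0.156 + 5900·0.350)/20900 = 0.38733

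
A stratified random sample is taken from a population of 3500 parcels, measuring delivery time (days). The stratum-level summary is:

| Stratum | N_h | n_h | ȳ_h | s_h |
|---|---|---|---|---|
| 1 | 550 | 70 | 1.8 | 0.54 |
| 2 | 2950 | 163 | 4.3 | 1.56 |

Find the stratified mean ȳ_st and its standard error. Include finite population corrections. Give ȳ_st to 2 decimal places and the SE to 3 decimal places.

ȳ_st ≈ 3.91, SE ≈ 0.101

ȳ_st = Σ W_h ȳ_h = (550·1.8 + 2950·4.3)/3500 = 3.90714
V̂(ȳ_st) = Σ W_h² (1 − n_h/N_h) s_h²/n_h, with W_h = N_h/N and N = 3500:
  stratum 1: (550/3500)²·(1 − 70/550)·0.54²/70 = 8.97754e-05
  stratum 2: (2950/3500)²·(1 − 163/2950)·1.56²/163 = 0.0100204
V̂(ȳ_st) = 0.0101102
SE(ȳ_st) = √0.0101102 = 0.100549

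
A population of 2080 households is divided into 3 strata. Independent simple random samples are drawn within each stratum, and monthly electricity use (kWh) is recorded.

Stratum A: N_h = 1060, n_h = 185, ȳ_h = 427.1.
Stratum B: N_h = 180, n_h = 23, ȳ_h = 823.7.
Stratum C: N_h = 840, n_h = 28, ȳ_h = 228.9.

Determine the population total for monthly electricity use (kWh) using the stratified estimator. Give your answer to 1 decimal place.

τ̂_st = Σ N_h ȳ_h = 1060·427.1 + 180·823.7 + 840·228.9 = 793268.0

τ̂_st ≈ 793268.0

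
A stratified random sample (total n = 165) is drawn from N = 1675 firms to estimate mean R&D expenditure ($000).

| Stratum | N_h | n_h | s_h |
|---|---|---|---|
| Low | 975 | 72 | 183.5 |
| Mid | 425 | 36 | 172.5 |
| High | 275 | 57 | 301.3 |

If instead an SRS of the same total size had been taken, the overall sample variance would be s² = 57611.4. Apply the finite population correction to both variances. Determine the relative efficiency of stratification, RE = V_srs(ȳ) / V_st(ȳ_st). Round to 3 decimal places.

V̂(ȳ_st) = Σ W_h² (1 − n_h/N_h) s_h²/n_h, with W_h = N_h/N and N = 1675:
  stratum Low: (975/1675)²·(1 − 72/975)·183.5²/72 = 146.758
  stratum Mid: (425/1675)²·(1 − 36/425)·172.5²/36 = 48.7062
  stratum High: (275/1675)²·(1 − 57/275)·301.3²/57 = 34.0316
V_st = 229.496
V_srs = (1 − 165/1675)·57611.4/165 = 314.765
Relative efficiency = V_srs / V_st = 314.765/229.496 = 1.3715

RE ≈ 1.372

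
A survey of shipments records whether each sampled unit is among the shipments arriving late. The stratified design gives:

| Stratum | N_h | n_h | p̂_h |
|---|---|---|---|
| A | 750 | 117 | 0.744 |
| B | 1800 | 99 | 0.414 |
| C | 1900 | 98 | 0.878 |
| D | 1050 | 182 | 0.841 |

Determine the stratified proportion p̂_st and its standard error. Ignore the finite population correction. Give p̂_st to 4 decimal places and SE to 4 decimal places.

N = 5500; stratum weights W_h = N_h/N.
p̂_st = Σ W_h p̂_h = (750·0.744 + 1800·0.414 + 1900·0.878 + 1050·0.841)/5500 = 0.70081
V̂(p̂_st) = Σ W_h² p̂_h(1−p̂_h)/(n_h−1):
  stratum A: (750/5500)²·0.744·0.256/116 = 3.05318e-05
  stratum B: (1800/5500)²·0.414·0.586/98 = 0.00026515
  stratum C: (1900/5500)²·0.878·0.122/97 = 0.000131785
  stratum D: (1050/5500)²·0.841·0.159/181 = 2.69257e-05
V̂(p̂_st) = 0.000454392; SE = √V̂ = 0.0213165

p̂_st ≈ 0.7008, SE ≈ 0.0213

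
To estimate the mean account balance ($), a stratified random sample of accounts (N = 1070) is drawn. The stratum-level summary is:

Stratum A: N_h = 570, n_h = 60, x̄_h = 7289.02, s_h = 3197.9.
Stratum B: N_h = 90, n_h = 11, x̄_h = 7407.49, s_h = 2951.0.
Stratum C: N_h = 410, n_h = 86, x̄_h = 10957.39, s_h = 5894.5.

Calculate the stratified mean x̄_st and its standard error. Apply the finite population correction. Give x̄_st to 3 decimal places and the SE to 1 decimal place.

x̄_st ≈ 8704.622, SE ≈ 308.3

x̄_st = Σ W_h x̄_h = (570·7289.02 + 90·7407.49 + 410·10957.39)/1070 = 8704.62187
V̂(x̄_st) = Σ W_h² (1 − n_h/N_h) s_h²/n_h, with W_h = N_h/N and N = 1070:
  stratum A: (570/1070)²·(1 − 60/570)·3197.9²/60 = 43276.9
  stratum B: (90/1070)²·(1 − 11/90)·2951.0²/11 = 4916.41
  stratum C: (410/1070)²·(1 − 86/410)·5894.5²/86 = 46876.7
V̂(x̄_st) = 95070
SE(x̄_st) = √95070 = 308.334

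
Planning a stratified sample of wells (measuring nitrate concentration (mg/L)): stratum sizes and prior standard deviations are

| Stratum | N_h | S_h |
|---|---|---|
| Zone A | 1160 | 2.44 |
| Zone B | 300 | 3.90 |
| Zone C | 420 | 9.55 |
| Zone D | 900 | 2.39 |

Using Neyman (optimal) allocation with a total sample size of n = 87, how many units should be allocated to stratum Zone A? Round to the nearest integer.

24

Neyman allocation: n_h = n · N_h S_h / Σ N_i S_i, with n = 87.
  stratum Zone A: N_h·S_h = 1160·2.44 = 2830.40
  stratum Zone B: N_h·S_h = 300·3.90 = 1170.00
  stratum Zone C: N_h·S_h = 420·9.55 = 4011.00
  stratum Zone D: N_h·S_h = 900·2.39 = 2151.00
Σ N_h S_h = 10162.40
n for stratum Zone A = 87·2830.40/10162.40 = 24.231 → 24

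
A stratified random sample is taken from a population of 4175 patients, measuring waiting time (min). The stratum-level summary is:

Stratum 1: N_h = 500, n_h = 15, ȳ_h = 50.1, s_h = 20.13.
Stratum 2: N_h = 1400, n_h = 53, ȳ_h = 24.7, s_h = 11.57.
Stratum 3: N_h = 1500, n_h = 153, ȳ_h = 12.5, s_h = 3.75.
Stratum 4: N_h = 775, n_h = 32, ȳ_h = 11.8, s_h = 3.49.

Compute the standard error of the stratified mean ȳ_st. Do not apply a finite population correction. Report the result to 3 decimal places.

V̂(ȳ_st) = Σ W_h² s_h²/n_h, with W_h = N_h/N and N = 4175:
  stratum 1: (500/4175)²·20.13²/15 = 0.387457
  stratum 2: (1400/4175)²·11.57²/53 = 0.28401
  stratum 3: (1500/4175)²·3.75²/153 = 0.0118643
  stratum 4: (775/4175)²·3.49²/32 = 0.0131157
V̂(ȳ_st) = 0.696447
SE(ȳ_st) = √0.696447 = 0.834534

SE(ȳ_st) ≈ 0.835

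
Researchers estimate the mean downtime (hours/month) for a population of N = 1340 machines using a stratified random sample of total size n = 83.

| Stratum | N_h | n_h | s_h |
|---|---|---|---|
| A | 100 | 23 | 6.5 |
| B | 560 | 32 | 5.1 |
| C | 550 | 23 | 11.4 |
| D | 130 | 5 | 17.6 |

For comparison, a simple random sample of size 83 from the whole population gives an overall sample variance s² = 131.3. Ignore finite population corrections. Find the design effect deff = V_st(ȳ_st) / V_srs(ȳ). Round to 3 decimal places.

V̂(ȳ_st) = Σ W_h² s_h²/n_h, with W_h = N_h/N and N = 1340:
  stratum A: (100/1340)²·6.5²/23 = 0.0102303
  stratum B: (560/1340)²·5.1²/32 = 0.141957
  stratum C: (550/1340)²·11.4²/23 = 0.951914
  stratum D: (130/1340)²·17.6²/5 = 0.583086
V_st = 1.68719
V_srs = s²/n = 131.3/83 = 1.58193
deff = V_st / V_srs = 1.68719/1.58193 = 1.0665

deff ≈ 1.067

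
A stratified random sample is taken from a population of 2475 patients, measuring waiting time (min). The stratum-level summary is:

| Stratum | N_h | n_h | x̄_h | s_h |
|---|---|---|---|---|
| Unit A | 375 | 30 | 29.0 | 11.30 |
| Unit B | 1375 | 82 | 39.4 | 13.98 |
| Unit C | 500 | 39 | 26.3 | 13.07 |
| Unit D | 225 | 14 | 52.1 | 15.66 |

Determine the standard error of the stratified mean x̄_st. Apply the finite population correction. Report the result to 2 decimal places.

V̂(x̄_st) = Σ W_h² (1 − n_h/N_h) s_h²/n_h, with W_h = N_h/N and N = 2475:
  stratum Unit A: (375/2475)²·(1 − 30/375)·11.30²/30 = 0.089895
  stratum Unit B: (1375/2475)²·(1 − 82/1375)·13.98²/82 = 0.691753
  stratum Unit C: (500/2475)²·(1 − 39/500)·13.07²/39 = 0.164819
  stratum Unit D: (225/2475)²·(1 − 14/225)·15.66²/14 = 0.135759
V̂(x̄_st) = 1.08223
SE(x̄_st) = √1.08223 = 1.0403

SE(x̄_st) ≈ 1.04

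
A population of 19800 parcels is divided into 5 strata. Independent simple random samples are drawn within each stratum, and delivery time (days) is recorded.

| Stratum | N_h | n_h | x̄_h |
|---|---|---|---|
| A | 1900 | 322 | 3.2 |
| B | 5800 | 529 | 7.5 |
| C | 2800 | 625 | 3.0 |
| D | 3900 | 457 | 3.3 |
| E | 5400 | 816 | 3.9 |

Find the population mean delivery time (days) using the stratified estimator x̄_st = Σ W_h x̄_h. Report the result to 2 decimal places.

N = Σ N_h = 19800. Stratum weights W_h = N_h/N.
x̄_st = (1900·3.2 + 5800·7.5 + 2800·3.0 + 3900·3.3 + 5400·3.9) / 19800 = 4.6419

x̄_st ≈ 4.64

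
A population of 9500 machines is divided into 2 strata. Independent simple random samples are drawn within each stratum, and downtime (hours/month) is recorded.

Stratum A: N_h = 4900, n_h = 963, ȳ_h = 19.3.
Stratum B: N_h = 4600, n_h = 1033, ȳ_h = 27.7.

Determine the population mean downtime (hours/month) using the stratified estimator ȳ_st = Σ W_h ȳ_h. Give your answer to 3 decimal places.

N = Σ N_h = 9500. Stratum weights W_h = N_h/N.
ȳ_st = (4900·19.3 + 4600·27.7) / 9500 = 23.36737

ȳ_st ≈ 23.367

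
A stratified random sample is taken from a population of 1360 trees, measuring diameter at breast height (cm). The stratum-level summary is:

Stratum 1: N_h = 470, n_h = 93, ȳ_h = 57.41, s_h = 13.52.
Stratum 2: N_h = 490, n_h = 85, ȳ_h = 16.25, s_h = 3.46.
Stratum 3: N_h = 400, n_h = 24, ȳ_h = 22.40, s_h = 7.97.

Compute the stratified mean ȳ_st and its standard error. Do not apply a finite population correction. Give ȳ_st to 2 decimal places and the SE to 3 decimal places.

ȳ_st ≈ 32.28, SE ≈ 0.694

ȳ_st = Σ W_h ȳ_h = (470·57.41 + 490·16.25 + 400·22.40)/1360 = 32.28324
V̂(ȳ_st) = Σ W_h² s_h²/n_h, with W_h = N_h/N and N = 1360:
  stratum 1: (470/1360)²·13.52²/93 = 0.234741
  stratum 2: (490/1360)²·3.46²/85 = 0.018283
  stratum 3: (400/1360)²·7.97²/24 = 0.228954
V̂(ȳ_st) = 0.481977
SE(ȳ_st) = √0.481977 = 0.694246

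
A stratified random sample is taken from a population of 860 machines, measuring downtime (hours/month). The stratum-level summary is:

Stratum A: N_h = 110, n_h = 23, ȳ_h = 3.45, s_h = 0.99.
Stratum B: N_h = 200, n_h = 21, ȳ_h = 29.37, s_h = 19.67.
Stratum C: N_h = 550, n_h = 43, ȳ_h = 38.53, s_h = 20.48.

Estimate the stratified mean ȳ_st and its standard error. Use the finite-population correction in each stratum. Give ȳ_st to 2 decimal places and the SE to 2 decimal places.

ȳ_st = Σ W_h ȳ_h = (110·3.45 + 200·29.37 + 550·38.53)/860 = 31.91279
V̂(ȳ_st) = Σ W_h² (1 − n_h/N_h) s_h²/n_h, with W_h = N_h/N and N = 860:
  stratum A: (110/860)²·(1 − 23/110)·0.99²/23 = 0.000551388
  stratum B: (200/860)²·(1 − 21/200)·19.67²/21 = 0.891817
  stratum C: (550/860)²·(1 − 43/550)·20.48²/43 = 3.67761
V̂(ȳ_st) = 4.56997
SE(ȳ_st) = √4.56997 = 2.13775

ȳ_st ≈ 31.91, SE ≈ 2.14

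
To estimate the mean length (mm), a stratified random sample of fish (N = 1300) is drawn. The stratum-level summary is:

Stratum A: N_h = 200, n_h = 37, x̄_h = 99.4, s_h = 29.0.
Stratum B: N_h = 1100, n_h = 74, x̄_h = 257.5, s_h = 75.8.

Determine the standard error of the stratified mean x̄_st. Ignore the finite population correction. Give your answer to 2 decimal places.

SE(x̄_st) ≈ 7.49

V̂(x̄_st) = Σ W_h² s_h²/n_h, with W_h = N_h/N and N = 1300:
  stratum A: (200/1300)²·29.0²/37 = 0.537982
  stratum B: (1100/1300)²·75.8²/74 = 55.5911
V̂(x̄_st) = 56.1291
SE(x̄_st) = √56.1291 = 7.49194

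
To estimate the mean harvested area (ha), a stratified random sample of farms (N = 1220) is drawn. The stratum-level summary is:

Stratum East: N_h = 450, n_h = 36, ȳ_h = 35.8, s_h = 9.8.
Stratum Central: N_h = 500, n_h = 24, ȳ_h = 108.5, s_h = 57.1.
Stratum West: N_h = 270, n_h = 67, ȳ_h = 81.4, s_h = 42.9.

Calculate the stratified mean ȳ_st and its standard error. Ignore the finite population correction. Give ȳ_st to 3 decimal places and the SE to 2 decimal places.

ȳ_st ≈ 75.687, SE ≈ 4.95

ȳ_st = Σ W_h ȳ_h = (450·35.8 + 500·108.5 + 270·81.4)/1220 = 75.68689
V̂(ȳ_st) = Σ W_h² s_h²/n_h, with W_h = N_h/N and N = 1220:
  stratum East: (450/1220)²·9.8²/36 = 0.362957
  stratum Central: (500/1220)²·57.1²/24 = 22.8182
  stratum West: (270/1220)²·42.9²/67 = 1.34539
V̂(ȳ_st) = 24.5265
SE(ȳ_st) = √24.5265 = 4.95243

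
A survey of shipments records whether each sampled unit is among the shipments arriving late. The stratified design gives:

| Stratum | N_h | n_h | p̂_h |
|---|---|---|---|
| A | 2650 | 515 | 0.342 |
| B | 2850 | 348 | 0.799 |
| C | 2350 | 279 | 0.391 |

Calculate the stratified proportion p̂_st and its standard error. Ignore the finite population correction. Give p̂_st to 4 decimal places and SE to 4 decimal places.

p̂_st ≈ 0.5226, SE ≈ 0.0137

N = 7850; stratum weights W_h = N_h/N.
p̂_st = Σ W_h p̂_h = (2650·0.342 + 2850·0.799 + 2350·0.391)/7850 = 0.52259
V̂(p̂_st) = Σ W_h² p̂_h(1−p̂_h)/(n_h−1):
  stratum A: (2650/7850)²·0.342·0.658/514 = 4.98932e-05
  stratum B: (2850/7850)²·0.799·0.201/347 = 6.10048e-05
  stratum C: (2350/7850)²·0.391·0.609/278 = 7.67619e-05
V̂(p̂_st) = 0.00018766; SE = √V̂ = 0.0136989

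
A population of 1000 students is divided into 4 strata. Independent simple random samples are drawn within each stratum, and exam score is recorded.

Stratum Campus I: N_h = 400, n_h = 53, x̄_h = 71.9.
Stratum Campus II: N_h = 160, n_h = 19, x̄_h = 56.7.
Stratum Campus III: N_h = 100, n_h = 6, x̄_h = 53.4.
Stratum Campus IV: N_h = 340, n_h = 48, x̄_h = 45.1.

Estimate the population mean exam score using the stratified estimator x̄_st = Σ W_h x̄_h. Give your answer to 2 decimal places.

x̄_st ≈ 58.51

N = Σ N_h = 1000. Stratum weights W_h = N_h/N.
x̄_st = (400·71.9 + 160·56.7 + 100·53.4 + 340·45.1) / 1000 = 58.5060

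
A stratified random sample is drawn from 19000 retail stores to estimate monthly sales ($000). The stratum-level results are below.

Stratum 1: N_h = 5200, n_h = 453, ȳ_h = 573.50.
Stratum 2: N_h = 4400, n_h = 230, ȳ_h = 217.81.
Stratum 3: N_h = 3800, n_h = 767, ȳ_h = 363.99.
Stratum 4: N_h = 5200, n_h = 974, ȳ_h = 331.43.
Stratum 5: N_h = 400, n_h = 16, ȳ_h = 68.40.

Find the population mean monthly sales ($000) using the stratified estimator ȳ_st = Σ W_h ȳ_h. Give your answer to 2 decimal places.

N = Σ N_h = 19000. Stratum weights W_h = N_h/N.
ȳ_st = (5200·573.50 + 4400·217.81 + 3800·363.99 + 5200·331.43 + 400·68.40) / 19000 = 372.3433

ȳ_st ≈ 372.34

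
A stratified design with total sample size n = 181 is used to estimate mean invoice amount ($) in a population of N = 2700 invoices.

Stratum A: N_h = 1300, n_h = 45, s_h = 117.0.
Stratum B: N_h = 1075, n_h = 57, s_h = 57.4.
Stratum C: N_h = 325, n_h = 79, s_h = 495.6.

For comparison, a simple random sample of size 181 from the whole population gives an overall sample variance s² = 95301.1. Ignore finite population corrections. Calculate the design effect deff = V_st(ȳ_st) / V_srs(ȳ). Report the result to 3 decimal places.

V̂(ȳ_st) = Σ W_h² s_h²/n_h, with W_h = N_h/N and N = 2700:
  stratum A: (1300/2700)²·117.0²/45 = 70.521
  stratum B: (1075/2700)²·57.4²/57 = 9.16301
  stratum C: (325/2700)²·495.6²/79 = 45.0479
V_st = 124.732
V_srs = s²/n = 95301.1/181 = 526.525
deff = V_st / V_srs = 124.732/526.525 = 0.2369

deff ≈ 0.237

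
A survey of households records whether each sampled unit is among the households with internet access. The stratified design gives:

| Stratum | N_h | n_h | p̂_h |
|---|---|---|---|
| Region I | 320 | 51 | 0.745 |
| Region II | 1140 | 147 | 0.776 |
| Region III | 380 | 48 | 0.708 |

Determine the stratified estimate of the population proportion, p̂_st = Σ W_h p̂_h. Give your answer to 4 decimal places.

p̂_st ≈ 0.7566

N = 1840; stratum weights W_h = N_h/N.
p̂_st = Σ W_h p̂_h = (320·0.745 + 1140·0.776 + 380·0.708)/1840 = 0.75657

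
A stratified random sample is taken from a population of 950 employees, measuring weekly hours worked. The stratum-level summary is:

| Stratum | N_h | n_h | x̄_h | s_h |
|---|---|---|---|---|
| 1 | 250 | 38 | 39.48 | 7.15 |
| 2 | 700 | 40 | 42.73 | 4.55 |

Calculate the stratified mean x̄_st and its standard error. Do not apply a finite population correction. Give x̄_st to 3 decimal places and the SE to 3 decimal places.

x̄_st = Σ W_h x̄_h = (250·39.48 + 700·42.73)/950 = 41.87474
V̂(x̄_st) = Σ W_h² s_h²/n_h, with W_h = N_h/N and N = 950:
  stratum 1: (250/950)²·7.15²/38 = 0.0931668
  stratum 2: (700/950)²·4.55²/40 = 0.281003
V̂(x̄_st) = 0.37417
SE(x̄_st) = √0.37417 = 0.611695

x̄_st ≈ 41.875, SE ≈ 0.612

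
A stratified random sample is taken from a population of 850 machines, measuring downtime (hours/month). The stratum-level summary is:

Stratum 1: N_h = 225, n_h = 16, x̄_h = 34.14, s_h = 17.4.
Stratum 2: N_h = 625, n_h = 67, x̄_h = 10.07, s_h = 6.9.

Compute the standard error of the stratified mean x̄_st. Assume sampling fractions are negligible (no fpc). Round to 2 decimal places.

V̂(x̄_st) = Σ W_h² s_h²/n_h, with W_h = N_h/N and N = 850:
  stratum 1: (225/850)²·17.4²/16 = 1.32588
  stratum 2: (625/850)²·6.9²/67 = 0.38419
V̂(x̄_st) = 1.71007
SE(x̄_st) = √1.71007 = 1.3077

SE(x̄_st) ≈ 1.31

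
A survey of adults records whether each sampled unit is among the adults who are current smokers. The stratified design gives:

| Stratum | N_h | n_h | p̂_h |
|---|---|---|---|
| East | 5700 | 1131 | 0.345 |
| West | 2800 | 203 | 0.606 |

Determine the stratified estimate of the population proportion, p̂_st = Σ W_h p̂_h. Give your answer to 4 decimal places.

p̂_st ≈ 0.4310

N = 8500; stratum weights W_h = N_h/N.
p̂_st = Σ W_h p̂_h = (5700·0.345 + 2800·0.606)/8500 = 0.43098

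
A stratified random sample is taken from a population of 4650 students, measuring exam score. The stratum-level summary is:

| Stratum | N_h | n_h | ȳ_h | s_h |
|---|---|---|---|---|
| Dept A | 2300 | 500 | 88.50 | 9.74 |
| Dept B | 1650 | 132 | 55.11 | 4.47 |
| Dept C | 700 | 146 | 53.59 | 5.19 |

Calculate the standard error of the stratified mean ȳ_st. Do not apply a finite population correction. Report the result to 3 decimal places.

V̂(ȳ_st) = Σ W_h² s_h²/n_h, with W_h = N_h/N and N = 4650:
  stratum Dept A: (2300/4650)²·9.74²/500 = 0.0464192
  stratum Dept B: (1650/4650)²·4.47²/132 = 0.0190591
  stratum Dept C: (700/4650)²·5.19²/146 = 0.00418092
V̂(ȳ_st) = 0.0696593
SE(ȳ_st) = √0.0696593 = 0.26393

SE(ȳ_st) ≈ 0.264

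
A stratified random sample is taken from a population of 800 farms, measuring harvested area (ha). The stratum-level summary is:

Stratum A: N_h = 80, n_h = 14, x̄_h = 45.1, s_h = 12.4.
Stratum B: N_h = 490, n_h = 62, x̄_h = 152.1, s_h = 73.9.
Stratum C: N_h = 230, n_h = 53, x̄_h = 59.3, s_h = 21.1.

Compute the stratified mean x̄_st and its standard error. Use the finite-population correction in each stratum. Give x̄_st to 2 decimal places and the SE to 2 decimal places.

x̄_st ≈ 114.72, SE ≈ 5.43

x̄_st = Σ W_h x̄_h = (80·45.1 + 490·152.1 + 230·59.3)/800 = 114.72000
V̂(x̄_st) = Σ W_h² (1 − n_h/N_h) s_h²/n_h, with W_h = N_h/N and N = 800:
  stratum A: (80/800)²·(1 − 14/80)·12.4²/14 = 0.0906086
  stratum B: (490/800)²·(1 − 62/490)·73.9²/62 = 28.864
  stratum C: (230/800)²·(1 − 53/230)·21.1²/53 = 0.534331
V̂(x̄_st) = 29.489
SE(x̄_st) = √29.489 = 5.43038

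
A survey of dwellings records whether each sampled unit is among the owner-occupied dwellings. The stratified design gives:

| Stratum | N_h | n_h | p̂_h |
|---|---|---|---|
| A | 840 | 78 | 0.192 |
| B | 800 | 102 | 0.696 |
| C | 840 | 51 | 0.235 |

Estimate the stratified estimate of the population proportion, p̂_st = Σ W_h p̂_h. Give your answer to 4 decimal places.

p̂_st ≈ 0.3691

N = 2480; stratum weights W_h = N_h/N.
p̂_st = Σ W_h p̂_h = (840·0.192 + 800·0.696 + 840·0.235)/2480 = 0.36915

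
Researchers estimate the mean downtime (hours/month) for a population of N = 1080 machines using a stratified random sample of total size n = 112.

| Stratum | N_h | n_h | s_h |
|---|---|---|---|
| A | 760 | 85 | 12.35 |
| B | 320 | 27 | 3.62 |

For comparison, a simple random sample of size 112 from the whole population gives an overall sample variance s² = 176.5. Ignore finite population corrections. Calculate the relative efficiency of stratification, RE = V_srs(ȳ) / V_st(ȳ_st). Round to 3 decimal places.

V̂(ȳ_st) = Σ W_h² s_h²/n_h, with W_h = N_h/N and N = 1080:
  stratum A: (760/1080)²·12.35²/85 = 0.888576
  stratum B: (320/1080)²·3.62²/27 = 0.0426094
V_st = 0.931186
V_srs = s²/n = 176.5/112 = 1.57589
Relative efficiency = V_srs / V_st = 1.57589/0.931186 = 1.6924

RE ≈ 1.692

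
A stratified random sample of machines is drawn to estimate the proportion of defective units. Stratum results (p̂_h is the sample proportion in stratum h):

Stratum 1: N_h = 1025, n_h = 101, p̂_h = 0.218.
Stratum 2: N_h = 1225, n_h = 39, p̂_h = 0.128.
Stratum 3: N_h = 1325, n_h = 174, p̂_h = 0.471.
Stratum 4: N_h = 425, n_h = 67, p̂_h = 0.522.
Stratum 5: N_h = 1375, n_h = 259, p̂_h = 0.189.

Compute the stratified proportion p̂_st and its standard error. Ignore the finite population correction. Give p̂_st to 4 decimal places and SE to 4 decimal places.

N = 5375; stratum weights W_h = N_h/N.
p̂_st = Σ W_h p̂_h = (1025·0.218 + 1225·0.128 + 1325·0.471 + 425·0.522 + 1375·0.189)/5375 = 0.27647
V̂(p̂_st) = Σ W_h² p̂_h(1−p̂_h)/(n_h−1):
  stratum 1: (1025/5375)²·0.218·0.782/100 = 6.19946e-05
  stratum 2: (1225/5375)²·0.128·0.872/38 = 0.000152566
  stratum 3: (1325/5375)²·0.471·0.529/173 = 8.75196e-05
  stratum 4: (425/5375)²·0.522·0.478/66 = 2.36361e-05
  stratum 5: (1375/5375)²·0.189·0.811/258 = 3.88787e-05
V̂(p̂_st) = 0.000364595; SE = √V̂ = 0.0190944

p̂_st ≈ 0.2765, SE ≈ 0.0191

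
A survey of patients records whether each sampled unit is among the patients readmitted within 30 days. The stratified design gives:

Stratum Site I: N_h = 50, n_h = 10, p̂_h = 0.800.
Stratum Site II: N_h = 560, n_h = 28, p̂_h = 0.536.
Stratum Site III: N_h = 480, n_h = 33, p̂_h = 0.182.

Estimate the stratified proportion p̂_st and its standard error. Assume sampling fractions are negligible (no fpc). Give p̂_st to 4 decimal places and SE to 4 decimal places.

N = 1090; stratum weights W_h = N_h/N.
p̂_st = Σ W_h p̂_h = (50·0.800 + 560·0.536 + 480·0.182)/1090 = 0.39222
V̂(p̂_st) = Σ W_h² p̂_h(1−p̂_h)/(n_h−1):
  stratum Site I: (50/1090)²·0.800·0.200/9 = 3.7408e-05
  stratum Site II: (560/1090)²·0.536·0.464/27 = 0.00243132
  stratum Site III: (480/1090)²·0.182·0.818/32 = 0.000902203
V̂(p̂_st) = 0.00337093; SE = √V̂ = 0.0580597

p̂_st ≈ 0.3922, SE ≈ 0.0581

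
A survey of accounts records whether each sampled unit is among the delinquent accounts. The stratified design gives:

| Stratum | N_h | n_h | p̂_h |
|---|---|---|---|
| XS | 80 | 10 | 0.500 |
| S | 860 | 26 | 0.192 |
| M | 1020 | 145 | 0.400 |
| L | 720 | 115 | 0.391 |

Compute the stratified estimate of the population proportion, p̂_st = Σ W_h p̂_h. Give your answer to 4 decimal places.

p̂_st ≈ 0.3338

N = 2680; stratum weights W_h = N_h/N.
p̂_st = Σ W_h p̂_h = (80·0.500 + 860·0.192 + 1020·0.400 + 720·0.391)/2680 = 0.33382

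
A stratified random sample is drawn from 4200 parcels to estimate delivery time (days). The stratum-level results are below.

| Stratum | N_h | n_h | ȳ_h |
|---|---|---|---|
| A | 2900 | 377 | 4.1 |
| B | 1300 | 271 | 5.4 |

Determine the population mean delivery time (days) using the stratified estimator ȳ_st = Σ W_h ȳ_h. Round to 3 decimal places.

ȳ_st ≈ 4.502

N = Σ N_h = 4200. Stratum weights W_h = N_h/N.
ȳ_st = (2900·4.1 + 1300·5.4) / 4200 = 4.50238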